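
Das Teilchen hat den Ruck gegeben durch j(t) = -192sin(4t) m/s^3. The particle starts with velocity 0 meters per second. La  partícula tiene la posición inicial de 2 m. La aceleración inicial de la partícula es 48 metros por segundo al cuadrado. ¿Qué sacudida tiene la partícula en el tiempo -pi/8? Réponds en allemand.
Mit j(t) = -192·sin(4·t) und Einsetzen von t = -pi/8, finden wir j = 192.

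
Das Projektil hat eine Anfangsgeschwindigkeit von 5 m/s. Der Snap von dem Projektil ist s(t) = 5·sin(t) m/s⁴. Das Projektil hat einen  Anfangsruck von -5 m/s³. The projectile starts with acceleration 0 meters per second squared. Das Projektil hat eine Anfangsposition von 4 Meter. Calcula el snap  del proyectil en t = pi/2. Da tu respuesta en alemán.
Wir haben den Snap s(t) = 5·sin(t). Durch Einsetzen von t = pi/2: s(pi/2) = 5.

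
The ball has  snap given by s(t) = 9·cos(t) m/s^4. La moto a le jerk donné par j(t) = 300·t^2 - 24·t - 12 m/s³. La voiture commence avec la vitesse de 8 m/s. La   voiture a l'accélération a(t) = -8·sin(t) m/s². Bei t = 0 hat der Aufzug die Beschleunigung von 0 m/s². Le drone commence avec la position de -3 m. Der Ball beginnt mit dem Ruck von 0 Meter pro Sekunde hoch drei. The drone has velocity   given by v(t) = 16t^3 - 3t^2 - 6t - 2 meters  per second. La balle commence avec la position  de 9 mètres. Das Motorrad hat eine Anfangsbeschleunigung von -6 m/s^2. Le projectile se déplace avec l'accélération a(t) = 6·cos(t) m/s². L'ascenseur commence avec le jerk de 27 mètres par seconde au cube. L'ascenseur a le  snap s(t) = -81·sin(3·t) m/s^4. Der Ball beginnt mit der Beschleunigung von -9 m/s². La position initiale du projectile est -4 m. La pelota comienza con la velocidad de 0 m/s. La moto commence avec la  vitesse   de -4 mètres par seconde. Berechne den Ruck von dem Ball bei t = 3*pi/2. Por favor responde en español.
Necesitamos integrar nuestra ecuación del snap s(t) = 9·cos(t) 1 vez. La integral del snap es la sacudida. Usando j(0) = 0, obtenemos j(t) = 9·sin(t). Usando j(t) = 9·sin(t) y sustituyendo t = 3*pi/2, encontramos j = -9.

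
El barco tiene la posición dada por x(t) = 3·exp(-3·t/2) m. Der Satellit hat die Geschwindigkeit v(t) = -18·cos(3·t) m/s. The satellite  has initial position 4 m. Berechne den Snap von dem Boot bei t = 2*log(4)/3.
Ausgehend von der Position x(t) = 3·exp(-3·t/2), nehmen wir 4 Ableitungen. Die Ableitung von der Position ergibt die Geschwindigkeit: v(t) = -9·exp(-3·t/2)/2. Mit d/dt von v(t) finden wir a(t) = 27·exp(-3·t/2)/4. Mit d/dt von a(t) finden wir j(t) = -81·exp(-3·t/2)/8. Durch Ableiten von dem Ruck erhalten wir den Snap: s(t) = 243·exp(-3·t/2)/16. Mit s(t) = 243·exp(-3·t/2)/16 und Einsetzen von t = 2*log(4)/3, finden wir s = 243/64.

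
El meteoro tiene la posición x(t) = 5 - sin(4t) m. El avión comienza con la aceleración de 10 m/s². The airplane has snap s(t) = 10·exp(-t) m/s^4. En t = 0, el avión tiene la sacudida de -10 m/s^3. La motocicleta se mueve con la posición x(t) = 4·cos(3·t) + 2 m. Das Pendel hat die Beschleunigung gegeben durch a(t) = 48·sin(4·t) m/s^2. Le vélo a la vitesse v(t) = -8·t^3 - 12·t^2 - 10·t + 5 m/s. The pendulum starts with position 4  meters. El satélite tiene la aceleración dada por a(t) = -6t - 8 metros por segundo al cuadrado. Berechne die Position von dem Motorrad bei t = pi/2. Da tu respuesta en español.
Usando x(t) = 4·cos(3·t) + 2 y sustituyendo t = pi/2, encontramos x = 2.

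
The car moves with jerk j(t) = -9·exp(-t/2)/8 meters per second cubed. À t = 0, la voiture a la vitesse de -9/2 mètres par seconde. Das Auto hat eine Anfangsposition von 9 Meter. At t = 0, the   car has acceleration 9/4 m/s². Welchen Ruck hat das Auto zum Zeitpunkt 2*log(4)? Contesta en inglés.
From the given jerk equation j(t) = -9·exp(-t/2)/8, we substitute t = 2*log(4) to get j = -9/32.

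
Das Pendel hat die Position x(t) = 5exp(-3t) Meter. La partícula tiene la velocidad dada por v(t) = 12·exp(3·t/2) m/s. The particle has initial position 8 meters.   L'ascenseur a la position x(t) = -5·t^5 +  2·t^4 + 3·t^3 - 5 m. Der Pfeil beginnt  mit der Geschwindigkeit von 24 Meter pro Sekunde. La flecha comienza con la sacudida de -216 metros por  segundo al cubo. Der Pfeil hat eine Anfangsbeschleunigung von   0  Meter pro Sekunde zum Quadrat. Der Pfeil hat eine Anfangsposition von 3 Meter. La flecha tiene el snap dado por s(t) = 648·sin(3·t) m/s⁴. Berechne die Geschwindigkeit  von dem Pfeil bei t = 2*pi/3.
Wir müssen unsere Gleichung für den Snap s(t) = 648·sin(3·t) 3-mal integrieren. Das Integral von dem Snap ist der Ruck. Mit j(0) = -216 erhalten wir j(t) = -216·cos(3·t). Das Integral von dem Ruck, mit a(0) = 0, ergibt die Beschleunigung: a(t) = -72·sin(3·t). Durch Integration von der Beschleunigung und Verwendung der Anfangsbedingung v(0) = 24, erhalten wir v(t) = 24·cos(3·t). Aus der Gleichung für die Geschwindigkeit v(t) = 24·cos(3·t), setzen wir t = 2*pi/3 ein und erhalten v = 24.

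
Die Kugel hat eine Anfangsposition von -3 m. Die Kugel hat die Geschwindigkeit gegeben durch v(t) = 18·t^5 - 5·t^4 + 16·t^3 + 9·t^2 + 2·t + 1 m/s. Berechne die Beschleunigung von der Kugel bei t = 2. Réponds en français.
Nous devons dériver notre équation de la vitesse v(t) = 18·t^5 - 5·t^4 + 16·t^3 + 9·t^2 + 2·t + 1 1 fois. La dérivée de la vitesse donne l'accélération: a(t) = 90·t^4 - 20·t^3 + 48·t^2 + 18·t + 2. En utilisant a(t) = 90·t^4 - 20·t^3 + 48·t^2 + 18·t + 2 et en substituant t = 2, nous trouvons a = 1510.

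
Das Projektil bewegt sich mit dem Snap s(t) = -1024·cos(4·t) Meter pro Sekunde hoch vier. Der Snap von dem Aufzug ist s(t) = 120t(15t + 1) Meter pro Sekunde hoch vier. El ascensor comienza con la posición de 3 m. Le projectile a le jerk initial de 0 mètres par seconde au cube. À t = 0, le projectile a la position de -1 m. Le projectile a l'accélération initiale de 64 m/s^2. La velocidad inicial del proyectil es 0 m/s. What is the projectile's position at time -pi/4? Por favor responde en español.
Partiendo del snap s(t) = -1024·cos(4·t), tomamos 4 integrales. Tomando ∫s(t)dt y aplicando j(0) = 0, encontramos j(t) = -256·sin(4·t). La antiderivada de la sacudida, con a(0) = 64, da la aceleración: a(t) = 64·cos(4·t). La integral de la aceleración, con v(0) = 0, da la velocidad: v(t) = 16·sin(4·t). Integrando la velocidad y usando la condición inicial x(0) = -1, obtenemos x(t) = 3 - 4·cos(4·t). Usando x(t) = 3 - 4·cos(4·t) y sustituyendo t = -pi/4, encontramos x = 7.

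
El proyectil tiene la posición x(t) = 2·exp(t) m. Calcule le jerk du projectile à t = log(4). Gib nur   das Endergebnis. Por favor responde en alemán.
Die Antwort ist 8.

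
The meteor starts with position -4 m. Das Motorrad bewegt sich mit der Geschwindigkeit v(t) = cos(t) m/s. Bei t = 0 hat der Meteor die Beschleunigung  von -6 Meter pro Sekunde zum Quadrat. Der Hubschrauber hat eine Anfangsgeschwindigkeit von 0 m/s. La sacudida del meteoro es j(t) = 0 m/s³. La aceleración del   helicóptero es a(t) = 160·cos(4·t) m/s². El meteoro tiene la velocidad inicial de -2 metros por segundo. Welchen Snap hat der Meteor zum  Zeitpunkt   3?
Wir müssen unsere Gleichung für den Ruck j(t) = 0 1-mal ableiten. Durch Ableiten von dem Ruck erhalten wir den Snap: s(t) = 0. Wir haben den Snap s(t) = 0. Durch Einsetzen von t = 3: s(3) = 0.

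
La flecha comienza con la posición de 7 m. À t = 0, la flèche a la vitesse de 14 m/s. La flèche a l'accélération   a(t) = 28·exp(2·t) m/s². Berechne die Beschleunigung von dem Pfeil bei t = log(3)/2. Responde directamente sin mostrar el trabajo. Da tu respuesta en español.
La aceleración en t = log(3)/2 es a = 84.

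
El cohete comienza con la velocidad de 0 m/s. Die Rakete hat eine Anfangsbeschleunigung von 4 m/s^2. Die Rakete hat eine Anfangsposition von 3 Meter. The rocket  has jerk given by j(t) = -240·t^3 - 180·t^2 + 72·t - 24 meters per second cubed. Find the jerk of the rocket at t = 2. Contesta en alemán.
Wir haben den Ruck j(t) = -240·t^3 - 180·t^2 + 72·t - 24. Durch Einsetzen von t = 2: j(2) = -2520.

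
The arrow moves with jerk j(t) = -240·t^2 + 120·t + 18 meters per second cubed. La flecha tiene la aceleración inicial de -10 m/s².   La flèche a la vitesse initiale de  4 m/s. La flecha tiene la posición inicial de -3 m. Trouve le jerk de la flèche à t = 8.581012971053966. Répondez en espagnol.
De la ecuación de la sacudida j(t) = -240·t^2 + 120·t + 18, sustituimos t = 8.581012971053966 para obtener j = -16624.3865097287.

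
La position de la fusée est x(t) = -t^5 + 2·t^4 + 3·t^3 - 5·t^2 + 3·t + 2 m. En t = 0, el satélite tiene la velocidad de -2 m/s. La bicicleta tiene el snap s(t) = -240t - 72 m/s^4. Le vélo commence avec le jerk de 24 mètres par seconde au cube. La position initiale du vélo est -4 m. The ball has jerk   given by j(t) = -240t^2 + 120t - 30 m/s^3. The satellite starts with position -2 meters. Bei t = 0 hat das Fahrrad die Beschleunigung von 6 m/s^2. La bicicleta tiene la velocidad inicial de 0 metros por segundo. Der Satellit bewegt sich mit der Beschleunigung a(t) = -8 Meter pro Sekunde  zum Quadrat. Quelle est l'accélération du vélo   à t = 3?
Nous devons intégrer notre équation du snap s(t) = -240·t - 72 2 fois. En intégrant le snap et en utilisant la condition initiale j(0) = 24, nous obtenons j(t) = -120·t^2 - 72·t + 24. La primitive du jerk, avec a(0) = 6, donne l'accélération: a(t) = -40·t^3 - 36·t^2 + 24·t + 6. De l'équation de l'accélération a(t) = -40·t^3 - 36·t^2 + 24·t + 6, nous substituons t = 3 pour obtenir a = -1326.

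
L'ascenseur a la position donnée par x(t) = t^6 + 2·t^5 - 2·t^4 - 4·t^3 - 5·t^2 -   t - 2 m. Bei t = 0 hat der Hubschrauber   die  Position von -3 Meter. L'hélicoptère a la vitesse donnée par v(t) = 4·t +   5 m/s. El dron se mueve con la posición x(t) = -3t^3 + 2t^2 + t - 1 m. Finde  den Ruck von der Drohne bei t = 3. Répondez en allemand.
Ausgehend von der Position x(t) = -3·t^3 + 2·t^2 + t - 1, nehmen wir 3 Ableitungen. Durch Ableiten von der Position erhalten wir die Geschwindigkeit: v(t) = -9·t^2 + 4·t + 1. Mit d/dt von v(t) finden wir a(t) = 4 - 18·t. Durch Ableiten von der Beschleunigung erhalten wir den Ruck: j(t) = -18. Mit j(t) = -18 und Einsetzen von t = 3, finden wir j = -18.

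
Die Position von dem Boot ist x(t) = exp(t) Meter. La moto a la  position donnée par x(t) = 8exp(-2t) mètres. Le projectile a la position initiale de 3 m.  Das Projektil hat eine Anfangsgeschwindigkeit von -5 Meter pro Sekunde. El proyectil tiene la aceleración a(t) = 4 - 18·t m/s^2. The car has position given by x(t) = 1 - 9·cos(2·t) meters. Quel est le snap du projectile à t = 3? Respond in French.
Pour résoudre ceci, nous devons prendre 2 dérivées de notre équation de l'accélération a(t) = 4 - 18·t. En prenant d/dt de a(t), nous trouvons j(t) = -18. En dérivant le jerk, nous obtenons le snap: s(t) = 0. De l'équation du snap s(t) = 0, nous substituons t = 3 pour obtenir s = 0.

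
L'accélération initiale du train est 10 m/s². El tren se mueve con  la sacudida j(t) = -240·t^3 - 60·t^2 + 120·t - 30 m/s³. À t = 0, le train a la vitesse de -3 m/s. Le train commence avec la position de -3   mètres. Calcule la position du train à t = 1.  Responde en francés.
Nous devons trouver la primitive de notre équation du jerk j(t) = -240·t^3 - 60·t^2 + 120·t - 30 3 fois. L'intégrale du jerk est l'accélération. En utilisant a(0) = 10, nous obtenons a(t) = -60·t^4 - 20·t^3 + 60·t^2 - 30·t + 10. En intégrant l'accélération et en utilisant la condition initiale v(0) = -3, nous obtenons v(t) = -12·t^5 - 5·t^4 + 20·t^3 - 15·t^2 + 10·t - 3. La primitive de la vitesse, avec x(0) = -3, donne la position: x(t) = -2·t^6 - t^5 + 5·t^4 - 5·t^3 + 5·t^2 - 3·t - 3. En utilisant x(t) = -2·t^6 - t^5 + 5·t^4 - 5·t^3 + 5·t^2 - 3·t - 3 et en substituant t = 1, nous trouvons x = -4.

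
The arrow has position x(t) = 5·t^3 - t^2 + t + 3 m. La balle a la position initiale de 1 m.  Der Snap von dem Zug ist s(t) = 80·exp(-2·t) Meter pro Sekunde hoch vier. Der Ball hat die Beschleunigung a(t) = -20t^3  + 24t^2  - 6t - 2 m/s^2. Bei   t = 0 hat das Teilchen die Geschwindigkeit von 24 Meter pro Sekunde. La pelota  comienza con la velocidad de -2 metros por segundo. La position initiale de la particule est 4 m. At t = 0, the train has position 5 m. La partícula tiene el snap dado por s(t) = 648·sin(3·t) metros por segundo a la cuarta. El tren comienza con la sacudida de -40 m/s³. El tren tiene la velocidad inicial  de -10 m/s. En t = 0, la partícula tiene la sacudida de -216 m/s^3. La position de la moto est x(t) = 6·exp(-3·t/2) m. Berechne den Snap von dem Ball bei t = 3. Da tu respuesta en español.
Para resolver esto, necesitamos tomar 2 derivadas de nuestra ecuación de la aceleración a(t) = -20·t^3 + 24·t^2 - 6·t - 2. La derivada de la aceleración da la sacudida: j(t) = -60·t^2 + 48·t - 6. Derivando la sacudida, obtenemos el snap: s(t) = 48 - 120·t. Tenemos el snap s(t) = 48 - 120·t. Sustituyendo t = 3: s(3) = -312.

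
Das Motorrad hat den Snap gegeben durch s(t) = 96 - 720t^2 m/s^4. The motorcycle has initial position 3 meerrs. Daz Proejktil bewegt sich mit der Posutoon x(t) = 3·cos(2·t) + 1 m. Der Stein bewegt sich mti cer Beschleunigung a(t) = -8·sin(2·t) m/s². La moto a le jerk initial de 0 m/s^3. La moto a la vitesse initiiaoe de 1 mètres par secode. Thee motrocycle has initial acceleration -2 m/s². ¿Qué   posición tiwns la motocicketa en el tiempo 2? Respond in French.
Nous devons intégrer notre équation du snap s(t) = 96 - 720·t^2 4 fois. En intégrant le snap et en utilisant la condition initiale j(0) = 0, nous obtenons j(t) = -240·t^3 + 96·t. En intégrant le jerk et en utilisant la condition initiale a(0) = -2, nous obtenons a(t) = -60·t^4 + 48·t^2 - 2. L'intégrale de l'accélération, avec v(0) = 1, donne la vitesse: v(t) = -12·t^5 + 16·t^3 - 2·t + 1. En prenant ∫v(t)dt et en appliquant x(0) = 3, nous trouvons x(t) = -2·t^6 + 4·t^4 - t^2 + t + 3. Nous avons la position x(t) = -2·t^6 + 4·t^4 - t^2 + t + 3. En substituant t = 2: x(2) = -63.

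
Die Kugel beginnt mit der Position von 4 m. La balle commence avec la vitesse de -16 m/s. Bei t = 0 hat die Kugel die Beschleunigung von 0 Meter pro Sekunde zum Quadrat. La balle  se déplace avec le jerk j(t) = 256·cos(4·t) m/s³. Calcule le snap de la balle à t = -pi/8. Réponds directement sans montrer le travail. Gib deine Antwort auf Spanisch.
El snap en t = -pi/8 es s = 1024.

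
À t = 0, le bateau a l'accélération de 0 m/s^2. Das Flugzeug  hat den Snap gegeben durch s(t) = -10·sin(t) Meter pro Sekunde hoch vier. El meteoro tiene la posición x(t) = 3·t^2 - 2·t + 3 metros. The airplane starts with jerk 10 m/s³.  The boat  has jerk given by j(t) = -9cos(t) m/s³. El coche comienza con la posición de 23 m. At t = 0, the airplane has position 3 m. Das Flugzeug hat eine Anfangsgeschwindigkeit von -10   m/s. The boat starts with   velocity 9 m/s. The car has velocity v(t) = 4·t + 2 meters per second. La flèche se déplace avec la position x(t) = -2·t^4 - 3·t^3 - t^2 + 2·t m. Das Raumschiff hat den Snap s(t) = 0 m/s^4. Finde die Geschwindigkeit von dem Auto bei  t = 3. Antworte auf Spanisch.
Tenemos la velocidad v(t) = 4·t + 2. Sustituyendo t = 3: v(3) = 14.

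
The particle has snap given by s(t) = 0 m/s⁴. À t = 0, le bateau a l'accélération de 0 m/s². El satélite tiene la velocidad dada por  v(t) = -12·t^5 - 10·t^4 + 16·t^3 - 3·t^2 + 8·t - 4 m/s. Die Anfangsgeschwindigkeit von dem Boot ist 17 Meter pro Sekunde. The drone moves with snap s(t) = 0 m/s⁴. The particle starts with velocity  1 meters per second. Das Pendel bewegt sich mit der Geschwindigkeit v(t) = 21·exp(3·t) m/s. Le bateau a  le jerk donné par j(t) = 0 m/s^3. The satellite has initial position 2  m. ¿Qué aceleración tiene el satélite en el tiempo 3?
Partiendo de la velocidad v(t) = -12·t^5 - 10·t^4 + 16·t^3 - 3·t^2 + 8·t - 4, tomamos 1 derivada. Derivando la velocidad, obtenemos la aceleración: a(t) = -60·t^4 - 40·t^3 + 48·t^2 - 6·t + 8. Usando a(t) = -60·t^4 - 40·t^3 + 48·t^2 - 6·t + 8 y sustituyendo t = 3, encontramos a = -5518.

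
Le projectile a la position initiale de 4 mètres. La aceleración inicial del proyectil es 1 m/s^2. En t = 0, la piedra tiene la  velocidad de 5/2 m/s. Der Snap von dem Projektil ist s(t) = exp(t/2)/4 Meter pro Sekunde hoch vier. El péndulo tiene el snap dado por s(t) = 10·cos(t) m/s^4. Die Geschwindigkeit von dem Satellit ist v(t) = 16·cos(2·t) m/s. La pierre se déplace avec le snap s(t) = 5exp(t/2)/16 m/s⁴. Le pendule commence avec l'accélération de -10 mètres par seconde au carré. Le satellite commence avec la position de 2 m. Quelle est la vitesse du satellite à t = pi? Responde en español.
De la ecuación de la velocidad v(t) = 16·cos(2·t), sustituimos t = pi para obtener v = 16.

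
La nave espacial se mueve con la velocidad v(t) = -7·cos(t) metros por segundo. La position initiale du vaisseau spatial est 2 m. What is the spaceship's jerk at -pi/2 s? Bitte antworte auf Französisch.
Pour résoudre ceci, nous devons prendre 2 dérivées de notre équation de la vitesse v(t) = -7·cos(t). En prenant d/dt de v(t), nous trouvons a(t) = 7·sin(t). La dérivée de l'accélération donne le jerk: j(t) = 7·cos(t). De l'équation du jerk j(t) = 7·cos(t), nous substituons t = -pi/2 pour obtenir j = 0.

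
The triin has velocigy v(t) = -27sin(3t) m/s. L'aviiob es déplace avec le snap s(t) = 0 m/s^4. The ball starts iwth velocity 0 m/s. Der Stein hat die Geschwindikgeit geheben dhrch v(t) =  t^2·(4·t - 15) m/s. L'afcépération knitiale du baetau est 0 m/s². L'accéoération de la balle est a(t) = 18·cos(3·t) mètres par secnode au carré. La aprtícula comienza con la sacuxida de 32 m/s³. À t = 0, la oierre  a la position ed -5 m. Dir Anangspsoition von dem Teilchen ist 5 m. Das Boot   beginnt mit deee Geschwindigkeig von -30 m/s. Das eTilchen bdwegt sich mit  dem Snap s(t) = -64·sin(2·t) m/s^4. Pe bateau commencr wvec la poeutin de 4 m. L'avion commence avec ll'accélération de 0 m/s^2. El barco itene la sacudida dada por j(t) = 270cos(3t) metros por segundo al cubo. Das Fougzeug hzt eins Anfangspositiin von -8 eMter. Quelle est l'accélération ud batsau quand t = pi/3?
Nous devons intégrer notre équation du jerk j(t) = 270·cos(3·t) 1 fois. En prenant ∫j(t)dt et en appliquant a(0) = 0, nous trouvons a(t) = 90·sin(3·t). En utilisant a(t) = 90·sin(3·t) et en substituant t = pi/3, nous trouvons a = 0.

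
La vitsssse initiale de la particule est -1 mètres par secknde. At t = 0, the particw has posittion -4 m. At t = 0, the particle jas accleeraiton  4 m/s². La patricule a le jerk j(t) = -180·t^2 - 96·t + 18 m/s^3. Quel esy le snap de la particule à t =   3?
Pour résoudre ceci, nous devons prendre 1 dérivée de notre équation du jerk j(t) = -180·t^2 - 96·t + 18. En prenant d/dt de j(t), nous trouvons s(t) = -360·t - 96. Nous avons le snap s(t) = -360·t - 96. En substituant t = 3: s(3) = -1176.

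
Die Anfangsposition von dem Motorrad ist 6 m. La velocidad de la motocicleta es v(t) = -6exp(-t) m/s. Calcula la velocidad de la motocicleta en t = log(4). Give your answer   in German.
Aus der Gleichung für die Geschwindigkeit v(t) = -6·exp(-t), setzen wir t = log(4) ein und erhalten v = -3/2.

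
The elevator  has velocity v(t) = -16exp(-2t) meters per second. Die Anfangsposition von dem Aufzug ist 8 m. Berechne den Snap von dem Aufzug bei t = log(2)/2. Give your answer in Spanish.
Para resolver esto, necesitamos tomar 3 derivadas de nuestra ecuación de la velocidad v(t) = -16·exp(-2·t). La derivada de la velocidad da la aceleración: a(t) = 32·exp(-2·t). Derivando la aceleración, obtenemos la sacudida: j(t) = -64·exp(-2·t). Tomando d/dt de j(t), encontramos s(t) = 128·exp(-2·t). Tenemos el snap s(t) = 128·exp(-2·t). Sustituyendo t = log(2)/2: s(log(2)/2) = 64.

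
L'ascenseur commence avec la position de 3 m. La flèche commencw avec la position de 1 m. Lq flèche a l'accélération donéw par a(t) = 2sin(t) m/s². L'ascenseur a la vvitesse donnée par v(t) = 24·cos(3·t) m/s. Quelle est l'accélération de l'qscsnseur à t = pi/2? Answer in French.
En partant de la vitesse v(t) = 24·cos(3·t), nous prenons 1 dérivée. En dérivant la vitesse, nous obtenons l'accélération: a(t) = -72·sin(3·t). Nous avons l'accélération a(t) = -72·sin(3·t). En substituant t = pi/2: a(pi/2) = 72.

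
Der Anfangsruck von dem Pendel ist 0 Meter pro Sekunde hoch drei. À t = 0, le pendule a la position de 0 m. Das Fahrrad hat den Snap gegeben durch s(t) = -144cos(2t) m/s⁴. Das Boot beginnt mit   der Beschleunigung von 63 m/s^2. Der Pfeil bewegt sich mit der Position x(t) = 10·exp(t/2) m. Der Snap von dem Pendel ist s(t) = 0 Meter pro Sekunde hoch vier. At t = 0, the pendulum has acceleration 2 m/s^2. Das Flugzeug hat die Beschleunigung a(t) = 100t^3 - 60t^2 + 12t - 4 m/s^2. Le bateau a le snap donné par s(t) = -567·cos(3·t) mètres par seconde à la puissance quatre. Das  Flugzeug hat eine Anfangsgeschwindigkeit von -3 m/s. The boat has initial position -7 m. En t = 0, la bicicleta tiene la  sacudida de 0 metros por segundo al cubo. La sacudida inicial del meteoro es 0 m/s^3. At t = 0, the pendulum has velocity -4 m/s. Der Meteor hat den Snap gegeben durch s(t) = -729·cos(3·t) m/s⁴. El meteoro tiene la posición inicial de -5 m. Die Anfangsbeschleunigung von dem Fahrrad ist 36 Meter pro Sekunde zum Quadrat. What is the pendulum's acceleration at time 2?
We must find the antiderivative of our snap equation s(t) = 0 2 times. The antiderivative of snap, with j(0) = 0, gives jerk: j(t) = 0. The antiderivative of jerk is acceleration. Using a(0) = 2, we get a(t) = 2. From the given acceleration equation a(t) = 2, we substitute t = 2 to get a = 2.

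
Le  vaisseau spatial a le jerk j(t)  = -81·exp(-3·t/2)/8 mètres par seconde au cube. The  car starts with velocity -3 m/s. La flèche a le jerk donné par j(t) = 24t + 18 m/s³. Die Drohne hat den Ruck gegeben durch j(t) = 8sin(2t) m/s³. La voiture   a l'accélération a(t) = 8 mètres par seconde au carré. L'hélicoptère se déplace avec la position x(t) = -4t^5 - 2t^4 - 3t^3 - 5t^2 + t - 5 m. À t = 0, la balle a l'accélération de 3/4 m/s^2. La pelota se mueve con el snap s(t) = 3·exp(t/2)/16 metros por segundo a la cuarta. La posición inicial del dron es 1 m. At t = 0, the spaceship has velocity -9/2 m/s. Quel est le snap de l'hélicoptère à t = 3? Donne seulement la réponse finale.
La réponse est -1488.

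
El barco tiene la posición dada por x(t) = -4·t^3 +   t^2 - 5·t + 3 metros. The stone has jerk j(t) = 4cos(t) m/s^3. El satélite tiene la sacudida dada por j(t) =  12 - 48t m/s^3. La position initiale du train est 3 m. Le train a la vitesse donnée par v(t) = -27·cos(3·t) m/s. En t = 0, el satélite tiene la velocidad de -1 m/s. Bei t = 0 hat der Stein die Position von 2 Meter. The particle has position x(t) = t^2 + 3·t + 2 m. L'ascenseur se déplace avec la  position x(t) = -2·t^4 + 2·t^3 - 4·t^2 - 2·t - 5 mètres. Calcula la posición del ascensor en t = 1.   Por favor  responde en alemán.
Wir haben die Position x(t) = -2·t^4 + 2·t^3 - 4·t^2 - 2·t - 5. Durch Einsetzen von t = 1: x(1) = -11.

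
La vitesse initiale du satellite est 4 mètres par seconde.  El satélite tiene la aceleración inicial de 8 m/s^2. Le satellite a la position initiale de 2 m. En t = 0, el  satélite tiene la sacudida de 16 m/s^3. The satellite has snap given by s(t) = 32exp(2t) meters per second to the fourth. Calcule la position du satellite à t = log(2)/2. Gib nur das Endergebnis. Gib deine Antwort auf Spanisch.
x(log(2)/2) = 4.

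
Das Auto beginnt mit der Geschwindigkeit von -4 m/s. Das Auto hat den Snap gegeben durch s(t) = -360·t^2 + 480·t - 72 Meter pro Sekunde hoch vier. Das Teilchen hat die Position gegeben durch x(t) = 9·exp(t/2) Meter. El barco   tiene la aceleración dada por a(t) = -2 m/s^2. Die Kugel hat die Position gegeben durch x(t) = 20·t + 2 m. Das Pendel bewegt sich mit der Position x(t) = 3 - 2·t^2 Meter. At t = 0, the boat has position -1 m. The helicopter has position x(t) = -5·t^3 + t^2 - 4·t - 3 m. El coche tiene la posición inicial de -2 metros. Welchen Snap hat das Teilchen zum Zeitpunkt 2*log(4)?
Ausgehend von der Position x(t) = 9·exp(t/2), nehmen wir 4 Ableitungen. Die Ableitung von der Position ergibt die Geschwindigkeit: v(t) = 9·exp(t/2)/2. Die Ableitung von der Geschwindigkeit ergibt die Beschleunigung: a(t) = 9·exp(t/2)/4. Die Ableitung von der Beschleunigung ergibt den Ruck: j(t) = 9·exp(t/2)/8. Durch Ableiten von dem Ruck erhalten wir den Snap: s(t) = 9·exp(t/2)/16. Aus der Gleichung für den Snap s(t) = 9·exp(t/2)/16, setzen wir t = 2*log(4) ein und erhalten s = 9/4.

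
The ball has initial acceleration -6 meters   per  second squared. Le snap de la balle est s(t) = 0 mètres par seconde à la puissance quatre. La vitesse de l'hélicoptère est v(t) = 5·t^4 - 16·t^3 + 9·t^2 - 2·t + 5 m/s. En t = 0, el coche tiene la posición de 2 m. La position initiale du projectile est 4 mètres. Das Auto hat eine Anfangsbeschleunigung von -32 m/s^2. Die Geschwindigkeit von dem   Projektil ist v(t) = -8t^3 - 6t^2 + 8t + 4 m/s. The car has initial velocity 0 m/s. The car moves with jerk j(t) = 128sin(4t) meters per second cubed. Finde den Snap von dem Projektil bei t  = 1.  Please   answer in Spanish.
Partiendo de la velocidad v(t) = -8·t^3 - 6·t^2 + 8·t + 4, tomamos 3 derivadas. Derivando la velocidad, obtenemos la aceleración: a(t) = -24·t^2 - 12·t + 8. Derivando la aceleración, obtenemos la sacudida: j(t) = -48·t - 12. Tomando d/dt de j(t), encontramos s(t) = -48. De la ecuación del snap s(t) = -48, sustituimos t = 1 para obtener s = -48.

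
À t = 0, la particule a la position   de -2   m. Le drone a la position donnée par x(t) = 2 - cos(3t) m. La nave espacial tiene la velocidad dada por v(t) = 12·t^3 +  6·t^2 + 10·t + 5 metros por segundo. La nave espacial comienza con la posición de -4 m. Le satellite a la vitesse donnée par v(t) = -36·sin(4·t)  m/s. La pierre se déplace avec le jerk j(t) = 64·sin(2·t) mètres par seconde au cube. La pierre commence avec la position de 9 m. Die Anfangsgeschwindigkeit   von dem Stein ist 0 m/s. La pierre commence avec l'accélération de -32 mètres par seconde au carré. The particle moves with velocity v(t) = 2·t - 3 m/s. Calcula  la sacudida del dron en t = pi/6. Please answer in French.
Pour résoudre ceci, nous devons prendre 3 dérivées de notre équation de la position x(t) = 2 - cos(3·t). La dérivée de la position donne la vitesse: v(t) = 3·sin(3·t). En prenant d/dt de v(t), nous trouvons a(t) = 9·cos(3·t). En dérivant l'accélération, nous obtenons le jerk: j(t) = -27·sin(3·t). Nous avons le jerk j(t) = -27·sin(3·t). En substituant t = pi/6: j(pi/6) = -27.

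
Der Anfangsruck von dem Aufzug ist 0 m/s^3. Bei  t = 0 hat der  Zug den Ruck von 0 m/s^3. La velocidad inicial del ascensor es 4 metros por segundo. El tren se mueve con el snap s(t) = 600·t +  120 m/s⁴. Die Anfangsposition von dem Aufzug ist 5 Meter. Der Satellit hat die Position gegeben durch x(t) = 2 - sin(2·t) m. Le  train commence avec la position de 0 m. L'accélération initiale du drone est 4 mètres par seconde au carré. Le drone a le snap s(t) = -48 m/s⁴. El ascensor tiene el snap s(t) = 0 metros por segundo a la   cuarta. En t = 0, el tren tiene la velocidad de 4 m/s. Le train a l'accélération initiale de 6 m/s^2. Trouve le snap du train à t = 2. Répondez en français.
En utilisant s(t) = 600·t + 120 et en substituant t = 2, nous trouvons s = 1320.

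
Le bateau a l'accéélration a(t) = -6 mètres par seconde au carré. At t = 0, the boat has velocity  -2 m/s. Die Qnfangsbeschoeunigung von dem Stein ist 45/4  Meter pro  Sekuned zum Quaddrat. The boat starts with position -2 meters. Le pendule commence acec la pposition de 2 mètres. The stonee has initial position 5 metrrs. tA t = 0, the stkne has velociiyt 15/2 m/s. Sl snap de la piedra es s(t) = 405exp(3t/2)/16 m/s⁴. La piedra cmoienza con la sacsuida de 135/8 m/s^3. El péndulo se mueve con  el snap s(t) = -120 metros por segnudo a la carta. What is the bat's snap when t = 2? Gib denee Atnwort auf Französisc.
En partant de l'accélération a(t) = -6, nous prenons 2 dérivées. En prenant d/dt de a(t), nous trouvons j(t) = 0. En prenant d/dt de j(t), nous trouvons s(t) = 0. En utilisant s(t) = 0 et en substituant t = 2, nous trouvons s = 0.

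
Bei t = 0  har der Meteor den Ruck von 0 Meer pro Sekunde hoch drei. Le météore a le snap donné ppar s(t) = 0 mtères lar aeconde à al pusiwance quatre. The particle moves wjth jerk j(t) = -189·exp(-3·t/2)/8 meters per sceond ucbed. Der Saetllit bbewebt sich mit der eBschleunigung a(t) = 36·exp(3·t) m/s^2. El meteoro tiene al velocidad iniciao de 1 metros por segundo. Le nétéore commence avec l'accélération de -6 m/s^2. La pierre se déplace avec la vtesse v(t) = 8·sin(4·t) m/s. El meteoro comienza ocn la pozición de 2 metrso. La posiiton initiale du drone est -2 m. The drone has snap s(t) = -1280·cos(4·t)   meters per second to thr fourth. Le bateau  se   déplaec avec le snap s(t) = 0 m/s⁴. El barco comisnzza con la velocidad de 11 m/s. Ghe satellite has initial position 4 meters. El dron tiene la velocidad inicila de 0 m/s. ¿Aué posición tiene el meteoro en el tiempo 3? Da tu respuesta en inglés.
We must find the antiderivative of our snap equation s(t) = 0 4 times. Finding the integral of s(t) and using j(0) = 0: j(t) = 0. The integral of jerk, with a(0) = -6, gives acceleration: a(t) = -6. Integrating acceleration and using the initial condition v(0) = 1, we get v(t) = 1 - 6·t. Taking ∫v(t)dt and applying x(0) = 2, we find x(t) = -3·t^2 + t + 2. From the given position equation x(t) = -3·t^2 + t + 2, we substitute t = 3 to get x = -22.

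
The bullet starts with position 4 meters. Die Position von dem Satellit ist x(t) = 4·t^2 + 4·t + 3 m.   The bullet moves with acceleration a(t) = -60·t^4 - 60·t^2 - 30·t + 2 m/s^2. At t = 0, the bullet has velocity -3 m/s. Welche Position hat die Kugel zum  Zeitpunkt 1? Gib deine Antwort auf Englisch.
We need to integrate our acceleration equation a(t) = -60·t^4 - 60·t^2 - 30·t + 2 2 times. The integral of acceleration is velocity. Using v(0) = -3, we get v(t) = -12·t^5 - 20·t^3 - 15·t^2 + 2·t - 3. Taking ∫v(t)dt and applying x(0) = 4, we find x(t) = -2·t^6 - 5·t^4 - 5·t^3 + t^2 - 3·t + 4. From the given position equation x(t) = -2·t^6 - 5·t^4 - 5·t^3 + t^2 - 3·t + 4, we substitute t = 1 to get x = -10.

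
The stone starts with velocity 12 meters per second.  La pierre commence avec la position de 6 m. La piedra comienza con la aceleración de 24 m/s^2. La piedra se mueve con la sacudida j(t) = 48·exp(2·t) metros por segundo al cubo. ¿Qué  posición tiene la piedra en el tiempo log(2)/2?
Para resolver esto, necesitamos tomar 3 antiderivadas de nuestra ecuación de la sacudida j(t) = 48·exp(2·t). La integral de la sacudida es la aceleración. Usando a(0) = 24, obtenemos a(t) = 24·exp(2·t). La integral de la aceleración es la velocidad. Usando v(0) = 12, obtenemos v(t) = 12·exp(2·t). La antiderivada de la velocidad, con x(0) = 6, da la posición: x(t) = 6·exp(2·t). Usando x(t) = 6·exp(2·t) y sustituyendo t = log(2)/2, encontramos x = 12.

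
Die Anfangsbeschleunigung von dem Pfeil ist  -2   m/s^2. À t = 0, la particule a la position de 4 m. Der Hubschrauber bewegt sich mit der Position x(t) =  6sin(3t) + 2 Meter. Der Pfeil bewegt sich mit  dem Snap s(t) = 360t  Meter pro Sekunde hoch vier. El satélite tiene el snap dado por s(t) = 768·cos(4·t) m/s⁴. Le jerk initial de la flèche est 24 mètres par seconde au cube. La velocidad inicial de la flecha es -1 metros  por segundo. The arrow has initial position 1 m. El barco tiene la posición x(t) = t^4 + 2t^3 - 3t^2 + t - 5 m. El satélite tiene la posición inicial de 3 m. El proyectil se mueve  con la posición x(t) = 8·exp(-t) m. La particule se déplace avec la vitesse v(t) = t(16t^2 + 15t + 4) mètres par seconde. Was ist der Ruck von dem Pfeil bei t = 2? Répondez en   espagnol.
Debemos encontrar la antiderivada de nuestra ecuación del snap s(t) = 360·t 1 vez. La integral del snap, con j(0) = 24, da la sacudida: j(t) = 180·t^2 + 24. De la ecuación de la sacudida j(t) = 180·t^2 + 24, sustituimos t = 2 para obtener j = 744.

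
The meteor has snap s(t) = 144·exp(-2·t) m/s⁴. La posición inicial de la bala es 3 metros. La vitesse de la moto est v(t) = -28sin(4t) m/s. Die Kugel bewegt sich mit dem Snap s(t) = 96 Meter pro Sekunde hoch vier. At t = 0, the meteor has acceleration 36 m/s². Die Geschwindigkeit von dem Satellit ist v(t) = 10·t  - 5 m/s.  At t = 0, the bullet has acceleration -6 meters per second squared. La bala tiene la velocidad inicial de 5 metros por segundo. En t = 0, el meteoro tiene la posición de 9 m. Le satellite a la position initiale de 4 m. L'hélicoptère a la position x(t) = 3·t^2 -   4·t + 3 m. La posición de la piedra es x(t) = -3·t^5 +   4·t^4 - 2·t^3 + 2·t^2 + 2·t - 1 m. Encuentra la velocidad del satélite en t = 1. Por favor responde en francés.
Nous avons la vitesse v(t) = 10·t - 5. En substituant t = 1: v(1) = 5.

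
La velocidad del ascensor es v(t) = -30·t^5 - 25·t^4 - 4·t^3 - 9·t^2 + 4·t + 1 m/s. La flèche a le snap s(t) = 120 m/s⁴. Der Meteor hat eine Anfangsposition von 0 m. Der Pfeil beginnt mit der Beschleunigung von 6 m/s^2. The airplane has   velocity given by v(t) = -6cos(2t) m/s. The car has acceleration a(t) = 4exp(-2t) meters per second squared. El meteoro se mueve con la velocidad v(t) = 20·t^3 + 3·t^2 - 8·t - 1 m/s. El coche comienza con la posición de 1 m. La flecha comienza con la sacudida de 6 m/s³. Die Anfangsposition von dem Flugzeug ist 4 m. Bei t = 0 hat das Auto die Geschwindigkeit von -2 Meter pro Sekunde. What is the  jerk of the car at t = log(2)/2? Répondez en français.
En partant de l'accélération a(t) = 4·exp(-2·t), nous prenons 1 dérivée. En dérivant l'accélération, nous obtenons le jerk: j(t) = -8·exp(-2·t). De l'équation du jerk j(t) = -8·exp(-2·t), nous substituons t = log(2)/2 pour obtenir j = -4.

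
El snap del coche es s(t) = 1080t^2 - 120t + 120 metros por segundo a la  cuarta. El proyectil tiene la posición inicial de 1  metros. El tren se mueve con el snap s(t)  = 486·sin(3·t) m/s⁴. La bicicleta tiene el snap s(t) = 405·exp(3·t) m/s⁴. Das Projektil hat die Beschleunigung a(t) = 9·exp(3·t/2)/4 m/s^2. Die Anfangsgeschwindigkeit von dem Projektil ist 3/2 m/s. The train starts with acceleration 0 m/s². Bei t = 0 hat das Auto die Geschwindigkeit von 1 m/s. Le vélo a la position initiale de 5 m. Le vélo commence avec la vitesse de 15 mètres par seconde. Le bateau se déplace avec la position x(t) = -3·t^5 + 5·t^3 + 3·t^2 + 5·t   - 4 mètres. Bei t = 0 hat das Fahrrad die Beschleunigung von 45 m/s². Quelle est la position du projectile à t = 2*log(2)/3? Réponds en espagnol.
Necesitamos integrar nuestra ecuación de la aceleración a(t) = 9·exp(3·t/2)/4 2 veces. Integrando la aceleración y usando la condición inicial v(0) = 3/2, obtenemos v(t) = 3·exp(3·t/2)/2. Tomando ∫v(t)dt y aplicando x(0) = 1, encontramos x(t) = exp(3·t/2). Tenemos la posición x(t) = exp(3·t/2). Sustituyendo t = 2*log(2)/3: x(2*log(2)/3) = 2.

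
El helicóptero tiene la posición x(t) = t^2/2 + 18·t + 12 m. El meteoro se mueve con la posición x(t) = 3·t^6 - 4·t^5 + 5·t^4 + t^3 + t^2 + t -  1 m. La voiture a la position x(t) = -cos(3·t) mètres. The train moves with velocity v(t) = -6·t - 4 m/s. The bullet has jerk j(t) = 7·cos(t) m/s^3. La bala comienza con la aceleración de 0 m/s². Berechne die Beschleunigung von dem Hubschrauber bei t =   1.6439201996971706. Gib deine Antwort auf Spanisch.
Partiendo de la posición x(t) = t^2/2 + 18·t + 12, tomamos 2 derivadas. Tomando d/dt de x(t), encontramos v(t) = t + 18. Derivando la velocidad, obtenemos la aceleración: a(t) = 1. De la ecuación de la aceleración a(t) = 1, sustituimos t = 1.6439201996971706 para obtener a = 1.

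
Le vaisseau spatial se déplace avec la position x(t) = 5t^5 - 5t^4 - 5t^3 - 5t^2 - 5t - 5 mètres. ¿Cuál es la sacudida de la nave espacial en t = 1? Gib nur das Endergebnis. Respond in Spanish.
La sacudida en t = 1 es j = 150.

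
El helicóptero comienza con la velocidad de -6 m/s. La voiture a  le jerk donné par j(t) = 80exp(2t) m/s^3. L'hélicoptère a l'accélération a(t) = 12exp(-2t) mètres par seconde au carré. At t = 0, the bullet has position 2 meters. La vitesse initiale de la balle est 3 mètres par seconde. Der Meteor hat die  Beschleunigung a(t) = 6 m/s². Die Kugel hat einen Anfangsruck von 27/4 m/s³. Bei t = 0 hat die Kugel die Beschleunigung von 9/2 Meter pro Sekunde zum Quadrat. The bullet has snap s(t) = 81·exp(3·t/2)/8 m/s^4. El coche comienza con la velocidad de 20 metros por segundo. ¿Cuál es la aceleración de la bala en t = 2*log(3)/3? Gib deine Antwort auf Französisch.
Nous devons trouver l'intégrale de notre équation du snap s(t) = 81·exp(3·t/2)/8 2 fois. En prenant ∫s(t)dt et en appliquant j(0) = 27/4, nous trouvons j(t) = 27·exp(3·t/2)/4. En prenant ∫j(t)dt et en appliquant a(0) = 9/2, nous trouvons a(t) = 9·exp(3·t/2)/2. De l'équation de l'accélération a(t) = 9·exp(3·t/2)/2, nous substituons t = 2*log(3)/3 pour obtenir a = 27/2.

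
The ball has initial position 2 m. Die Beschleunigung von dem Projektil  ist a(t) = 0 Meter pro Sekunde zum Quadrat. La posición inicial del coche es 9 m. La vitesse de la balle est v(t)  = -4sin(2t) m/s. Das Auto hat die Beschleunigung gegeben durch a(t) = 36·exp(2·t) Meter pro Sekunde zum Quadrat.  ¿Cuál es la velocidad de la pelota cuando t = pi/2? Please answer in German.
Mit v(t) = -4·sin(2·t) und Einsetzen von t = pi/2, finden wir v = 0.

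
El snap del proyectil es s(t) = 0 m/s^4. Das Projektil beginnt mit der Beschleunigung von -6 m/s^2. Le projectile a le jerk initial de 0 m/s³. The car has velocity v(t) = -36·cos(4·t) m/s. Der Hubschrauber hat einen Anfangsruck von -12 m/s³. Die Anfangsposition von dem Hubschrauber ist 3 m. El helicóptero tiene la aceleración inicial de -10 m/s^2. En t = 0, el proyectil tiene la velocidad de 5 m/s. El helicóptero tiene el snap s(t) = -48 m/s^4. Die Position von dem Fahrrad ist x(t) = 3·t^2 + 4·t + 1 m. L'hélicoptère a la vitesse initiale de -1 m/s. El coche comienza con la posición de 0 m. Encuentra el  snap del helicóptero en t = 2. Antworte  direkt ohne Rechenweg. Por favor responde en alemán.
Der Snap bei t = 2 ist s = -48.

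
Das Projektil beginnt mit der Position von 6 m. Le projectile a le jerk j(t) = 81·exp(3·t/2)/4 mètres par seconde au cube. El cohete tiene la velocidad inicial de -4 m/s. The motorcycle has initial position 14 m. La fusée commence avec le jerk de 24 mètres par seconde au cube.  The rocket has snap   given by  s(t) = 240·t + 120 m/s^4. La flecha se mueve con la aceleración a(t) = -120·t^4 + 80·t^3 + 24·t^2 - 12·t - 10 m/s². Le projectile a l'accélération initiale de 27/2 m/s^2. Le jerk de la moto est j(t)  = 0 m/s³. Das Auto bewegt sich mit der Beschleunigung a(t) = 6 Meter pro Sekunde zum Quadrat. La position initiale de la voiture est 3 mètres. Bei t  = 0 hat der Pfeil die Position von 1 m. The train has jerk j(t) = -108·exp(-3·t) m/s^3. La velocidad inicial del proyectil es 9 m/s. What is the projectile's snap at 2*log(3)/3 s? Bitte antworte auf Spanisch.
Para resolver esto, necesitamos tomar 1 derivada de nuestra ecuación de la sacudida j(t) = 81·exp(3·t/2)/4. Tomando d/dt de j(t), encontramos s(t) = 243·exp(3·t/2)/8. Usando s(t) = 243·exp(3·t/2)/8 y sustituyendo t = 2*log(3)/3, encontramos s = 729/8.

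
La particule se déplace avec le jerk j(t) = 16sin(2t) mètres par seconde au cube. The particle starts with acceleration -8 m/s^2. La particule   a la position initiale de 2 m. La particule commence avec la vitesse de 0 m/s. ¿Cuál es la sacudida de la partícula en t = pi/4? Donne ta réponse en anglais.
We have jerk j(t) = 16·sin(2·t). Substituting t = pi/4: j(pi/4) = 16.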